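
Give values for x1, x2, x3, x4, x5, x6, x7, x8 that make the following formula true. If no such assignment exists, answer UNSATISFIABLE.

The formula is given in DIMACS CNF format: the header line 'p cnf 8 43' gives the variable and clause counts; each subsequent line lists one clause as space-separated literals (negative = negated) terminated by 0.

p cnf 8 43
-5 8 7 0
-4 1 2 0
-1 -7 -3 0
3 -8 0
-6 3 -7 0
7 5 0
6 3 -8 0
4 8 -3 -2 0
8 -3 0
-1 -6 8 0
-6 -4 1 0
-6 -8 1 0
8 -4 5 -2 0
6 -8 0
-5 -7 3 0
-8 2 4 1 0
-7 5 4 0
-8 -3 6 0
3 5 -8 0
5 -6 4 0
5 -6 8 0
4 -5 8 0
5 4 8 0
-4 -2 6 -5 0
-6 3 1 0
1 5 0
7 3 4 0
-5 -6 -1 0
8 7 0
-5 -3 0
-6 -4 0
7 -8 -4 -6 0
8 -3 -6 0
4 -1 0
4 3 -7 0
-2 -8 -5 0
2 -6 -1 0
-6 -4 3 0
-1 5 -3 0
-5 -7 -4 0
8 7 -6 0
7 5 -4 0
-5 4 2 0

Suppose x3 = False.
Unit clause (¬x8) forces x8 = False.
Unit clause (x7) forces x7 = True.
Unit clause (¬x6) forces x6 = False.
Unit clause (¬x5) forces x5 = False.
Unit clause (x4) forces x4 = True.
Unit clause (¬x2) forces x2 = False.
Unit clause (x1) forces x1 = True.
All clauses are satisfied.

x1=True, x2=False, x3=False, x4=True, x5=False, x6=False, x7=True, x8=False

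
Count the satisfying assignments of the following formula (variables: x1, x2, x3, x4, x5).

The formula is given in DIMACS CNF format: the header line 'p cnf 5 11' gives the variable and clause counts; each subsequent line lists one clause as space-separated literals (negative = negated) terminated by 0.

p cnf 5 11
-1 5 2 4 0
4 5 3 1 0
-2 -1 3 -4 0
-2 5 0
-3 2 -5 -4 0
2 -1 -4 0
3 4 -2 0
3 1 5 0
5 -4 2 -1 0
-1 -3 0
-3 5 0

There are 2^5 = 32 truth assignments over (x1, x2, x3, x4, x5).
Split on x4. With x4 = True, the clauses containing x4 are satisfied and ¬x4 drops from the rest; 3 of the 2^4 = 16 assignments to the other variables satisfy what remains.
With x4 = False, by the same count on the reduced clause set, 4 assignments work.
(One model: x1=F, x2=F, x3=F, x4=F, x5=T.)
Total: 3 + 4 = 7.

7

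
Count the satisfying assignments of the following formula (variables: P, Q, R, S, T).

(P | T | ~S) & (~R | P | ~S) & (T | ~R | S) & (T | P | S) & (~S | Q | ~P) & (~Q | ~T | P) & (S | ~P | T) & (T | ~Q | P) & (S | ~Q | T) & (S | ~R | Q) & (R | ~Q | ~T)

7

There are 2^5 = 32 truth assignments over (P, Q, R, S, T).
Split on P. With P = 1, the clauses containing P are satisfied and ~P drops from the rest; 5 of the 2^4 = 16 assignments to the other variables satisfy what remains.
With P = 0, by the same count on the reduced clause set, 2 assignments work.
Total: 5 + 2 = 7.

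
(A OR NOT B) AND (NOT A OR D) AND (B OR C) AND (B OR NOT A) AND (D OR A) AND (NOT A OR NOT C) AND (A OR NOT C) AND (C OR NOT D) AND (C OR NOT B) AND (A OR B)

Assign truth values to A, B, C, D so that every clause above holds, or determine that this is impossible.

Try A = true.
The clause (D) is unit, so D = true.
The clause (B) is unit, so B = true.
The clause (NOT C) is unit, so C = false.
Now (C) is unsatisfied and unit — conflict.
That branch fails; take A = false instead.
The clause (NOT B) is unit, so B = false.
Now (B) is unsatisfied and unit — conflict.
Both values of A lead to a conflict.

UNSATISFIABLE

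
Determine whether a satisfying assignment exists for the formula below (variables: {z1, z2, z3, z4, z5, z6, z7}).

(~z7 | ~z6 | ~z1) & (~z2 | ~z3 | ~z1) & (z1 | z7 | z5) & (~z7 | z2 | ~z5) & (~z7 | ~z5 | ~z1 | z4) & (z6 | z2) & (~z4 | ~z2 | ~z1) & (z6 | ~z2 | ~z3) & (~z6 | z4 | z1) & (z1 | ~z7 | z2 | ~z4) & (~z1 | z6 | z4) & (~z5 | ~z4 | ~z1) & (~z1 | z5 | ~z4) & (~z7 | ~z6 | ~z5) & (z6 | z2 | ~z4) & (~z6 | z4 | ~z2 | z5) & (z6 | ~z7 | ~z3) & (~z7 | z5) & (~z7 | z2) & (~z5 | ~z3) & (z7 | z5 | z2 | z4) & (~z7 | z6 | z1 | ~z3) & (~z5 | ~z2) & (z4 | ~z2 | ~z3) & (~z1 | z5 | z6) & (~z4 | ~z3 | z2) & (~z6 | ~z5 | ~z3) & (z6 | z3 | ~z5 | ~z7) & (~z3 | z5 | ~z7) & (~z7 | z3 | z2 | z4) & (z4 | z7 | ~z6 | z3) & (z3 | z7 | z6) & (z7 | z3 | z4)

Yes, satisfiable

Case z6 = 1:
Case z7 = 0:
Case z1 = 0:
Unit clause (z5) forces z5 = 1.
Unit clause (z4) forces z4 = 1.
Unit clause (~z3) forces z3 = 0.
Unit clause (~z2) forces z2 = 0.
Every clause now holds.
A satisfying assignment: z1=0, z2=0, z3=0, z4=1, z5=1, z6=1, z7=0.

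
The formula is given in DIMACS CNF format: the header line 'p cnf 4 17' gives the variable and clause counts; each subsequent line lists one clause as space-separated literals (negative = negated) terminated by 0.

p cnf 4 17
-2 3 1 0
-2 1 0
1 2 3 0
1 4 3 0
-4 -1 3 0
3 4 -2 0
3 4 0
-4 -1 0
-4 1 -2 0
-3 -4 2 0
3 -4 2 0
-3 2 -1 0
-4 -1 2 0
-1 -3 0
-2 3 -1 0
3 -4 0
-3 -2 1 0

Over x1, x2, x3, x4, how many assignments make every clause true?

1

There are 2^4 = 16 truth assignments over (x1, x2, x3, x4).
Check each against the 17 clauses (columns in the order x1, x2, x3, x4):
  F F F F  ✗ fails (x1 ∨ x2 ∨ x3)
  F F F T  ✗ fails (x1 ∨ x2 ∨ x3)
  F F T F  ✓ satisfies all
  F F T T  ✗ fails (¬x3 ∨ ¬x4 ∨ x2)
  F T F F  ✗ fails (¬x2 ∨ x3 ∨ x1)
  F T F T  ✗ fails (¬x2 ∨ x3 ∨ x1)
  F T T F  ✗ fails (¬x2 ∨ x1)
  F T T T  ✗ fails (¬x2 ∨ x1)
  T F F F  ✗ fails (x3 ∨ x4)
  T F F T  ✗ fails (¬x4 ∨ ¬x1 ∨ x3)
  T F T F  ✗ fails (¬x3 ∨ x2 ∨ ¬x1)
  T F T T  ✗ fails (¬x4 ∨ ¬x1)
  T T F F  ✗ fails (x3 ∨ x4 ∨ ¬x2)
  T T F T  ✗ fails (¬x4 ∨ ¬x1 ∨ x3)
  T T T F  ✗ fails (¬x1 ∨ ¬x3)
  T T T T  ✗ fails (¬x4 ∨ ¬x1)
1 of the 16 rows is a model.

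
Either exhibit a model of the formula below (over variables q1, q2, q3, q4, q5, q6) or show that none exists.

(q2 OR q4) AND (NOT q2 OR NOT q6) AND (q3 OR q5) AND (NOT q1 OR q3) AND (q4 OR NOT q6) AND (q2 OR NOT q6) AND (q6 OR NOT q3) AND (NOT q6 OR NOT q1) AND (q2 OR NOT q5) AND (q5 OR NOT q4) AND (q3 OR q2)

Suppose q2 = true.
The clause (NOT q6) is unit, so q6 = false.
The clause (NOT q3) is unit, so q3 = false.
The clause (q5) is unit, so q5 = true.
The clause (NOT q1) is unit, so q1 = false.
No clause remains; q4 is free.

q1=false,  q2=true,  q3=false,  q4=false,  q5=true,  q6=false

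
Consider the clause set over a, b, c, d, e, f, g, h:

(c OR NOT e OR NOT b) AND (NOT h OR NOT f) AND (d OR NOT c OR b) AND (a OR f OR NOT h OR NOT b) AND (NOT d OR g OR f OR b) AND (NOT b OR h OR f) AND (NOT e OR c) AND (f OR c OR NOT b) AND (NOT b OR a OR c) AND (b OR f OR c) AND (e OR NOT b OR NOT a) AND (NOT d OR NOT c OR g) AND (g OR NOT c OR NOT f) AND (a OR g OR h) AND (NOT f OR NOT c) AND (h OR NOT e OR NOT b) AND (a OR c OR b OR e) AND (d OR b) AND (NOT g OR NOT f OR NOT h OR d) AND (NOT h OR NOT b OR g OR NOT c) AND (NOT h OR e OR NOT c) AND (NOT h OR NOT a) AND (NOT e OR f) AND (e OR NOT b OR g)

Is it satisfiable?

Yes

Suppose h = false.
Suppose b = false.
(d) alone gives d = true.
Suppose g = false.
(f) alone gives f = true.
(NOT c) alone gives c = false.
(NOT e) alone gives e = false.
(a) alone gives a = true.
All clauses are satisfied.
A satisfying assignment: a=true, b=false, c=false, d=true, e=false, f=true, g=false, h=false.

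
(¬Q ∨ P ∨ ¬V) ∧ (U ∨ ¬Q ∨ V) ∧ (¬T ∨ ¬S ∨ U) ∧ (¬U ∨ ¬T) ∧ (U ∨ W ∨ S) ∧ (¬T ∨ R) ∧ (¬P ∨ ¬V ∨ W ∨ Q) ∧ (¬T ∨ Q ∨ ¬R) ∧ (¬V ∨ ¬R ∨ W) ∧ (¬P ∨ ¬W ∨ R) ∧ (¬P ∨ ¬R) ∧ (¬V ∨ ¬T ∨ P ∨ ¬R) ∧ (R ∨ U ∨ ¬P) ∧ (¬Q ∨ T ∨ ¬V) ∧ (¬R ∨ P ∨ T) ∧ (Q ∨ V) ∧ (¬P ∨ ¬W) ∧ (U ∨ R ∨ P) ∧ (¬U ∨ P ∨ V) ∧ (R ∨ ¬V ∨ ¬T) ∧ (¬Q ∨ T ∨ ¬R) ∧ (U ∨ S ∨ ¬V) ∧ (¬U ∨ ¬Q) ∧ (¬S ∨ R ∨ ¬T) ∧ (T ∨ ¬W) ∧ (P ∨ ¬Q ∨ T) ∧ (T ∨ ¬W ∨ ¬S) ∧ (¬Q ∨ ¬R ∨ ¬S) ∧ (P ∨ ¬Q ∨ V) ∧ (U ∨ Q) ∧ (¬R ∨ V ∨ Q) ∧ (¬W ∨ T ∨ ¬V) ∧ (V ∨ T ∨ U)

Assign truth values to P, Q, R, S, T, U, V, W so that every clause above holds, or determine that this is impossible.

P: False; Q: False; R: False; S: True; T: False; U: True; V: True; W: False

Branch on U: set U = True.
Unit clause (¬T) forces T = False.
Unit clause (¬Q) forces Q = False.
Unit clause (V) forces V = True.
Unit clause (¬W) forces W = False.
Unit clause (¬P) forces P = False.
Unit clause (¬R) forces R = False.
No clause remains; S is free.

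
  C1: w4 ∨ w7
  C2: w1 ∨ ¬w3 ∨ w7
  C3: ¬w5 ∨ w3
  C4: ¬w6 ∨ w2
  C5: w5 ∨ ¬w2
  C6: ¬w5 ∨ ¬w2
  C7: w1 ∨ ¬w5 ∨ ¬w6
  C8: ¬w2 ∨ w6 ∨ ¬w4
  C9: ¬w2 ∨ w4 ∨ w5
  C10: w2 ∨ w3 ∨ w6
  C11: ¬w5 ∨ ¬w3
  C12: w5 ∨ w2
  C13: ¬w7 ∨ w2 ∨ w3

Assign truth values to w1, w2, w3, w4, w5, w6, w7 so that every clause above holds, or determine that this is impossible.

Branch on w4: set w4 = True.
Branch on w5: set w5 = False.
From the singleton clause (¬w2), w2 = False.
That conflicts with the unit clause (w2).
That branch fails; take w5 = True instead.
From the singleton clause (w3), w3 = True.
That conflicts with the unit clause (¬w3).
Both values of w5 lead to a conflict.
That branch fails; take w4 = False instead.
From the singleton clause (w7), w7 = True.
Branch on w5: set w5 = False.
From the singleton clause (¬w2), w2 = False.
That conflicts with the unit clause (w2).
That branch fails; take w5 = True instead.
From the singleton clause (w3), w3 = True.
That conflicts with the unit clause (¬w3).
Both values of w5 lead to a conflict.
Both values of w4 lead to a conflict.

UNSATISFIABLE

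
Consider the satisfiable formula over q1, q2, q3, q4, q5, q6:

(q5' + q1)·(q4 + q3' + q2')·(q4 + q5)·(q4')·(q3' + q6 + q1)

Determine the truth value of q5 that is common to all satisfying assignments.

Suppose q5 = 0.
The clause (q4) is unit, so q4 = 1.
But (q4') is also a unit clause — contradiction.
So every satisfying assignment has q5 = True.

True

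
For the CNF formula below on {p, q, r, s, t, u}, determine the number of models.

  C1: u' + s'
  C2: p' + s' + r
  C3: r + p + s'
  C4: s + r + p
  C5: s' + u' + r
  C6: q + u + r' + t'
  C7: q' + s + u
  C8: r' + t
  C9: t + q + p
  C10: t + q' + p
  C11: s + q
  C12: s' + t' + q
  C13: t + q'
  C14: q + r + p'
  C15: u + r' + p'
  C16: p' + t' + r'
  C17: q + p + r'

3

There are 2^6 = 64 truth assignments over (p, q, r, s, t, u).
Split on p. With p = 1, the clauses containing p are satisfied and p' drops from the rest; 1 of the 2^5 = 32 assignments to the other variables satisfy what remains.
With p = 0, by the same count on the reduced clause set, 2 assignments work.
(One model: p=F, q=T, r=T, s=F, t=T, u=T.)
Total: 1 + 2 = 3.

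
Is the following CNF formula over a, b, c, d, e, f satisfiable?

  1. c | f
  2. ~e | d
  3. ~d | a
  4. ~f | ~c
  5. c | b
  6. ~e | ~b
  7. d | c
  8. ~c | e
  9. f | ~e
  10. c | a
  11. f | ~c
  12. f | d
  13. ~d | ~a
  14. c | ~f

Suppose c = 1.
The clause (~f) is unit, so f = 0.
Now (f) is unsatisfied and unit — conflict.
Backtrack on c: now try c = 0.
The clause (f) is unit, so f = 1.
Now (~f) is unsatisfied and unit — conflict.
Both values of c lead to a conflict.
No assignment satisfies every clause.

No, unsatisfiable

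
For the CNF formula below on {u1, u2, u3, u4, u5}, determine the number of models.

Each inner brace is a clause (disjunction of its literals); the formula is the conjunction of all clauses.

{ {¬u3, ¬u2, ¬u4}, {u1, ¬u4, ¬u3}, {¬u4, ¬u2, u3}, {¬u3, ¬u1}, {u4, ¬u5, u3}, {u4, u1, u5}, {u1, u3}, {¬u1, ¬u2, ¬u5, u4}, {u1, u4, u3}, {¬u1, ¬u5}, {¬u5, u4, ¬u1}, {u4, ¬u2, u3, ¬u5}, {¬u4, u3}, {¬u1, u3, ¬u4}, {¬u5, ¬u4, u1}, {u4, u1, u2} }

There are 2^5 = 32 truth assignments over (u1, u2, u3, u4, u5).
Split on u5. With u5 = True, the clauses containing u5 are satisfied and ¬u5 drops from the rest; 1 of the 2^4 = 16 assignments to the other variables satisfy what remains.
With u5 = False, by the same count on the reduced clause set, 2 assignments work.
(One model: u1=F, u2=T, u3=T, u4=F, u5=T.)
Total: 1 + 2 = 3.

3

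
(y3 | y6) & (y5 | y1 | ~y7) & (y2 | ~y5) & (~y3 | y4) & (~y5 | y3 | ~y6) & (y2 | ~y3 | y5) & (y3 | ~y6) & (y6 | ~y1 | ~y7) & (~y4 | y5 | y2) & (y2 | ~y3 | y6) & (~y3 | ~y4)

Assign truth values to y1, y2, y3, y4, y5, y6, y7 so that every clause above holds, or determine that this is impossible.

Try y3 = 1.
From the singleton clause (y4), y4 = 1.
Now (~y4) is unsatisfied and unit — conflict.
So y3 must be the other value — set y3 = 0.
From the singleton clause (y6), y6 = 1.
Now (~y6) is unsatisfied and unit — conflict.
Either choice for y3 ends in contradiction.

UNSATISFIABLE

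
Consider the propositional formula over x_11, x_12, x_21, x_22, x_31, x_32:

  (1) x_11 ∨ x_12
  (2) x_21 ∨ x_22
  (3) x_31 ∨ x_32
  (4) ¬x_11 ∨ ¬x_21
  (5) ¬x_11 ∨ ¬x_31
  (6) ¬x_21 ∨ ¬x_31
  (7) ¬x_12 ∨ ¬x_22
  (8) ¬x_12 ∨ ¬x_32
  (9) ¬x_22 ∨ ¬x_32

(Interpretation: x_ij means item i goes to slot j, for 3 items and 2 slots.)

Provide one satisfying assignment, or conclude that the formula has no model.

UNSATISFIABLE

Case x_11 = True:
The clause (¬x_21) is unit, so x_21 = False.
The clause (x_22) is unit, so x_22 = True.
The clause (¬x_31) is unit, so x_31 = False.
The clause (x_32) is unit, so x_32 = True.
But (¬x_32) is also a unit clause — contradiction.
Undo x_11 and try x_11 = False.
The clause (x_12) is unit, so x_12 = True.
The clause (¬x_22) is unit, so x_22 = False.
The clause (x_21) is unit, so x_21 = True.
The clause (¬x_31) is unit, so x_31 = False.
The clause (x_32) is unit, so x_32 = True.
But (¬x_32) is also a unit clause — contradiction.
Either choice for x_11 ends in contradiction.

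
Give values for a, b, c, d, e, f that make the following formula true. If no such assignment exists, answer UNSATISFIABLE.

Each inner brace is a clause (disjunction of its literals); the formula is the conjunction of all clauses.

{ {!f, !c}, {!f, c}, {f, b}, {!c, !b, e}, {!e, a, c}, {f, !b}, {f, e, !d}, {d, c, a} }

UNSATISFIABLE

Try f = false.
The clause (b) is unit, so b = true.
That conflicts with the unit clause (!b).
Undo f and try f = true.
The clause (!c) is unit, so c = false.
That conflicts with the unit clause (c).
Neither f = true nor f = false works.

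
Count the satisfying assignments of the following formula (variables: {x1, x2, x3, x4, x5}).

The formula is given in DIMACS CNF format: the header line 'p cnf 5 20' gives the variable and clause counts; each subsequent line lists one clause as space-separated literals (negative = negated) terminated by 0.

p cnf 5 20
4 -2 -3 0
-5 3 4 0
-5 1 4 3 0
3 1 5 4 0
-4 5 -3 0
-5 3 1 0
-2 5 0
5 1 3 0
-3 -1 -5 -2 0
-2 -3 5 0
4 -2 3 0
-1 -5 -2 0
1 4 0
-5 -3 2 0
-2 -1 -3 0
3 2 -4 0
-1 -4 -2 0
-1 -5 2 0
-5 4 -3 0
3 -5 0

3

There are 2^5 = 32 truth assignments over (x1, x2, x3, x4, x5).
Split on x5. With x5 = True, the clauses containing x5 are satisfied and ¬x5 drops from the rest; 1 of the 2^4 = 16 assignments to the other variables satisfy what remains.
With x5 = False, by the same count on the reduced clause set, 2 assignments work.
(One model: x1=F, x2=T, x3=T, x4=T, x5=T.)
Total: 1 + 2 = 3.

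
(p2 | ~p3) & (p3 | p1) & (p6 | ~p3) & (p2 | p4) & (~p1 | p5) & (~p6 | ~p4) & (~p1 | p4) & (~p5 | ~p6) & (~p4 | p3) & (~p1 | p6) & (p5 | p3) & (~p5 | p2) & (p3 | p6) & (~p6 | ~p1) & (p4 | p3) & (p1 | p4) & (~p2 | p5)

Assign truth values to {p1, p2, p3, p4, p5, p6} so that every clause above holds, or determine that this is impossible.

Try p2 = 1.
(p5) alone gives p5 = 1.
(~p6) alone gives p6 = 0.
(~p3) alone gives p3 = 0.
But (p3) is also a unit clause — contradiction.
Backtrack on p2: now try p2 = 0.
(~p3) alone gives p3 = 0.
(p1) alone gives p1 = 1.
(p4) alone gives p4 = 1.
But (~p4) is also a unit clause — contradiction.
Either choice for p2 ends in contradiction.

UNSATISFIABLE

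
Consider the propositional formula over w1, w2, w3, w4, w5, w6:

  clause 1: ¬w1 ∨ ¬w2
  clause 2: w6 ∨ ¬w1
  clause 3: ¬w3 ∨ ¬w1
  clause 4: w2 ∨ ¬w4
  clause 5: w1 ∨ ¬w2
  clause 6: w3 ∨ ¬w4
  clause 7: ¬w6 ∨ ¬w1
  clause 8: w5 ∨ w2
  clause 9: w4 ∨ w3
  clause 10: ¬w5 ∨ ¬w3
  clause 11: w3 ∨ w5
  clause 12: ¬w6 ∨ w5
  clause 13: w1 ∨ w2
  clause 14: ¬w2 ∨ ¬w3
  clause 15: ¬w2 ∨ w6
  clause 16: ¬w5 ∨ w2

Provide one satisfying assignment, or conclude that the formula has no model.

UNSATISFIABLE

Try w1 = False.
From the singleton clause (¬w2), w2 = False.
But (w2) is also a unit clause — contradiction.
Backtrack on w1: now try w1 = True.
From the singleton clause (¬w2), w2 = False.
From the singleton clause (w6), w6 = True.
But (¬w6) is also a unit clause — contradiction.
Both values of w1 lead to a conflict.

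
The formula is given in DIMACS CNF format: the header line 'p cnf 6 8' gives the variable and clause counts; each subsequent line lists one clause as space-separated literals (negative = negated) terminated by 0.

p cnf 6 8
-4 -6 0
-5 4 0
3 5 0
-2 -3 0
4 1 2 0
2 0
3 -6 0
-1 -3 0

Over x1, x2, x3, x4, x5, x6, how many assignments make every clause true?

There are 2^6 = 64 truth assignments over (x1, x2, x3, x4, x5, x6).
Split on x2. With x2 = True, the clauses containing x2 are satisfied and ¬x2 drops from the rest; 2 of the 2^5 = 32 assignments to the other variables satisfy what remains.
With x2 = False, by the same count on the reduced clause set, 0 assignments work.
(One model: x1=F, x2=T, x3=F, x4=T, x5=T, x6=F.)
Total: 2 + 0 = 2.

2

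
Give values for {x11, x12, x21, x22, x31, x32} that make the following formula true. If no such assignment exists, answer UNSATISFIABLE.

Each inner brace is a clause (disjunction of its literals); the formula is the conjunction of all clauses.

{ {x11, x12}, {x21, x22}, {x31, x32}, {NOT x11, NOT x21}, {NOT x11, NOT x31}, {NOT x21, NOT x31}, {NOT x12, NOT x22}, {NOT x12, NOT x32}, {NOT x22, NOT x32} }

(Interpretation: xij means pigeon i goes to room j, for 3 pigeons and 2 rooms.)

Suppose x11 = true.
(NOT x21) alone gives x21 = false.
(x22) alone gives x22 = true.
(NOT x31) alone gives x31 = false.
(x32) alone gives x32 = true.
But (NOT x32) is also a unit clause — contradiction.
So x11 must be the other value — set x11 = false.
(x12) alone gives x12 = true.
(NOT x22) alone gives x22 = false.
(x21) alone gives x21 = true.
(NOT x31) alone gives x31 = false.
(x32) alone gives x32 = true.
But (NOT x32) is also a unit clause — contradiction.
Neither x11 = true nor x11 = false works.

UNSATISFIABLE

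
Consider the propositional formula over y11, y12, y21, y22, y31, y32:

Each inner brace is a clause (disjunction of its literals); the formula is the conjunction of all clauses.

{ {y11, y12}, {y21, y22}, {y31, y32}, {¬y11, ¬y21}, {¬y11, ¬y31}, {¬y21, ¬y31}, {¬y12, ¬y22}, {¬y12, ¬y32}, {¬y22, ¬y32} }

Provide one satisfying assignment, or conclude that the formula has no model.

UNSATISFIABLE

Try y11 = True.
(¬y21) alone gives y21 = False.
(y22) alone gives y22 = True.
(¬y31) alone gives y31 = False.
(y32) alone gives y32 = True.
That conflicts with the unit clause (¬y32).
Backtrack on y11: now try y11 = False.
(y12) alone gives y12 = True.
(¬y22) alone gives y22 = False.
(y21) alone gives y21 = True.
(¬y31) alone gives y31 = False.
(y32) alone gives y32 = True.
That conflicts with the unit clause (¬y32).
Neither y11 = True nor y11 = False works.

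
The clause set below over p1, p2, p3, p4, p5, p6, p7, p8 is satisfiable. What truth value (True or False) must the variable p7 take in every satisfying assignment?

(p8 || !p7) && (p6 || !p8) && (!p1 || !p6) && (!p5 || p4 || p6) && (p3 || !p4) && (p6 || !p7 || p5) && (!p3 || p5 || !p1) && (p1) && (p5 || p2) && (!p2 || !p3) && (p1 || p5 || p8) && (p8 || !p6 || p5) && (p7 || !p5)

Suppose p7 = true.
Unit clause (p8) forces p8 = true.
Unit clause (p6) forces p6 = true.
Unit clause (!p1) forces p1 = false.
But (p1) is also a unit clause — contradiction.
So every satisfying assignment has p7 = False.

False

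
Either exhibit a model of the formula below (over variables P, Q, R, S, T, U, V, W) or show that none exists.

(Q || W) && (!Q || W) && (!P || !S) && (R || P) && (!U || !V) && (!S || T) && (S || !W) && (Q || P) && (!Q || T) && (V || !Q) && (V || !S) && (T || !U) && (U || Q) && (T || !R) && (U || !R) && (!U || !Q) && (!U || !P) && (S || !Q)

Case Q = true:
The clause (W) is unit, so W = true.
The clause (S) is unit, so S = true.
The clause (!P) is unit, so P = false.
The clause (R) is unit, so R = true.
The clause (T) is unit, so T = true.
The clause (V) is unit, so V = true.
The clause (!U) is unit, so U = false.
Now (U) is unsatisfied and unit — conflict.
Backtrack on Q: now try Q = false.
The clause (W) is unit, so W = true.
The clause (S) is unit, so S = true.
The clause (!P) is unit, so P = false.
Now (P) is unsatisfied and unit — conflict.
Neither Q = true nor Q = false works.

UNSATISFIABLE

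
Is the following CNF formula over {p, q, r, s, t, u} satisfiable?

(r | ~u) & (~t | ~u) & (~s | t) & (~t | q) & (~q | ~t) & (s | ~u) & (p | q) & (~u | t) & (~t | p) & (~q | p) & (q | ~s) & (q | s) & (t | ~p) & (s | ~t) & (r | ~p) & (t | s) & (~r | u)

Branch on r: set r = 1.
Unit clause (u) forces u = 1.
Unit clause (~t) forces t = 0.
That conflicts with the unit clause (t).
So r must be the other value — set r = 0.
Unit clause (~u) forces u = 0.
Unit clause (~p) forces p = 0.
Unit clause (q) forces q = 1.
That conflicts with the unit clause (~q).
Both values of r lead to a conflict.
No assignment satisfies every clause.

No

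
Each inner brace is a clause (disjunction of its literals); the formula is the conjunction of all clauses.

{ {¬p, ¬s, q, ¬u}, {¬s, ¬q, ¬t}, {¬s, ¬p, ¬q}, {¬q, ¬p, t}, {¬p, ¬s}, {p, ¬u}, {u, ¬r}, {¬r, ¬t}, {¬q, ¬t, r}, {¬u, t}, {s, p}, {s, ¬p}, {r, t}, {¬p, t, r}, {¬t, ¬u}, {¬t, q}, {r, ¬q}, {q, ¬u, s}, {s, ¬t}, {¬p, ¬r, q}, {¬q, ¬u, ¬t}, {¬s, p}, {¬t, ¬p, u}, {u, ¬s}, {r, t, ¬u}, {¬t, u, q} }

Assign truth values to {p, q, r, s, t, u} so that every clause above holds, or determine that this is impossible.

UNSATISFIABLE

Branch on p: set p = False.
(¬u) alone gives u = False.
(¬r) alone gives r = False.
(s) alone gives s = True.
But (¬s) is also a unit clause — contradiction.
That branch fails; take p = True instead.
(¬s) alone gives s = False.
But (s) is also a unit clause — contradiction.
Neither p = True nor p = False works.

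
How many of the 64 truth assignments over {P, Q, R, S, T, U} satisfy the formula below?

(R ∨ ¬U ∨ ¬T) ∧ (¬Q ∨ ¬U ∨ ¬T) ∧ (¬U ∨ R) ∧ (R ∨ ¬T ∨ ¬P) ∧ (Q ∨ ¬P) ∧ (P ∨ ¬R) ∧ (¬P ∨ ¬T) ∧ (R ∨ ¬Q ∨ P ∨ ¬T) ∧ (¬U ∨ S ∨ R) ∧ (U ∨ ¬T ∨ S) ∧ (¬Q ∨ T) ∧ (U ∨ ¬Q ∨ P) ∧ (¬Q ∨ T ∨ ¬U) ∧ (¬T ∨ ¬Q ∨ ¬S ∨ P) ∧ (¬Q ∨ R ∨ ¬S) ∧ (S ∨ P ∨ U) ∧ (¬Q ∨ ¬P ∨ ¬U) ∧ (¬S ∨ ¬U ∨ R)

There are 2^6 = 64 truth assignments over (P, Q, R, S, T, U).
Split on P. With P = True, the clauses containing P are satisfied and ¬P drops from the rest; 0 of the 2^5 = 32 assignments to the other variables satisfy what remains.
With P = False, by the same count on the reduced clause set, 2 assignments work.
(One model: P=F, Q=F, R=F, S=T, T=F, U=F.)
Total: 0 + 2 = 2.

2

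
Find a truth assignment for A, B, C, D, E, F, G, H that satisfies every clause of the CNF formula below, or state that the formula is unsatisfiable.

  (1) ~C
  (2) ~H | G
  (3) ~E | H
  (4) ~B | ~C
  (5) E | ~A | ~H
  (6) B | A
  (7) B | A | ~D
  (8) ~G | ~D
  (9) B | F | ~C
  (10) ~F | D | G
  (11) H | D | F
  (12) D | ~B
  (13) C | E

(~C) alone gives C = 0.
(E) alone gives E = 1.
(H) alone gives H = 1.
(G) alone gives G = 1.
(~D) alone gives D = 0.
(~B) alone gives B = 0.
(A) alone gives A = 1.
No clause remains; F is free.

A: 1; B: 0; C: 0; D: 0; E: 1; F: 0; G: 1; H: 1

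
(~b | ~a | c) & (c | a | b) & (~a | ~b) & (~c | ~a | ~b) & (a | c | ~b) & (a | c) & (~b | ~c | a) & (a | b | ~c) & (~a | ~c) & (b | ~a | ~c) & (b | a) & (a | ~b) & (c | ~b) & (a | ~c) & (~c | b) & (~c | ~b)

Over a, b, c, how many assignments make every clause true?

There are 2^3 = 8 truth assignments over (a, b, c).
Check each against the 16 clauses (columns in the order a, b, c):
  F F F  ✗ fails (c | a | b)
  F F T  ✗ fails (a | b | ~c)
  F T F  ✗ fails (a | c | ~b)
  F T T  ✗ fails (~b | ~c | a)
  T F F  ✓ satisfies all
  T F T  ✗ fails (~a | ~c)
  T T F  ✗ fails (~b | ~a | c)
  T T T  ✗ fails (~a | ~b)
1 of the 8 rows is a model.

1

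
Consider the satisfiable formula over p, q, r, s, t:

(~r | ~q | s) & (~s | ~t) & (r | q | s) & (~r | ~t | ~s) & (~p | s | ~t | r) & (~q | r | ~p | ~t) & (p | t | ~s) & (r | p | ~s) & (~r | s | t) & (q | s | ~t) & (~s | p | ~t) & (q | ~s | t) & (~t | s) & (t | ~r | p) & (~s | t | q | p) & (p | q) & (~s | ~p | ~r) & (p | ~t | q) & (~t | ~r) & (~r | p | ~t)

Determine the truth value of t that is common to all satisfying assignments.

Suppose t = 1.
(~s) alone gives s = 0.
Now (s) is unsatisfied and unit — conflict.
So every satisfying assignment has t = False.

False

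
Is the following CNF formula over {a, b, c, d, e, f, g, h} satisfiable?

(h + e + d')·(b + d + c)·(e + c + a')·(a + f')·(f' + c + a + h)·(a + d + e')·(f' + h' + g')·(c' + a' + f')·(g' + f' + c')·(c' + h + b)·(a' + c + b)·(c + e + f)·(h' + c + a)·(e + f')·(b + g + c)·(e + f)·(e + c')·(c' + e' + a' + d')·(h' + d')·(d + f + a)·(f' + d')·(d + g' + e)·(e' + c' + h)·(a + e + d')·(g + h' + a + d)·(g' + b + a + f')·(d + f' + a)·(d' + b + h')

Yes, satisfiable

Case a = 1:
Case e = 1:
Case c = 0:
Unit clause (b) forces b = 1.
Case h = 0:
Case f = 0:
Every clause is now satisfied; d, g are unconstrained.
A satisfying assignment: a=1, b=1, c=0, d=0, e=1, f=0, g=0, h=0.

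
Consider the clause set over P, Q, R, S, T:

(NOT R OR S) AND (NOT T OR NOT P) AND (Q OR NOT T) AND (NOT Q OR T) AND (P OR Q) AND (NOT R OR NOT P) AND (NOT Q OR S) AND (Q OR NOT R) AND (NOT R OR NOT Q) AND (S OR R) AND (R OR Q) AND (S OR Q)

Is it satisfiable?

Suppose R = false.
The clause (S) is unit, so S = true.
The clause (Q) is unit, so Q = true.
The clause (T) is unit, so T = true.
The clause (NOT P) is unit, so P = false.
All clauses are satisfied.
A satisfying assignment: P ↦ false; Q ↦ true; R ↦ false; S ↦ true; T ↦ true.

Satisfiable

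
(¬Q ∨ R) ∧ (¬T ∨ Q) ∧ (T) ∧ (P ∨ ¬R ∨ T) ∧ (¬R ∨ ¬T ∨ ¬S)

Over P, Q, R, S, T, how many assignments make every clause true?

2

There are 2^5 = 32 truth assignments over (P, Q, R, S, T).
Split on R. With R = True, the clauses containing R are satisfied and ¬R drops from the rest; 2 of the 2^4 = 16 assignments to the other variables satisfy what remains.
With R = False, by the same count on the reduced clause set, 0 assignments work.
(One model: P=F, Q=T, R=T, S=F, T=T.)
Total: 2 + 0 = 2.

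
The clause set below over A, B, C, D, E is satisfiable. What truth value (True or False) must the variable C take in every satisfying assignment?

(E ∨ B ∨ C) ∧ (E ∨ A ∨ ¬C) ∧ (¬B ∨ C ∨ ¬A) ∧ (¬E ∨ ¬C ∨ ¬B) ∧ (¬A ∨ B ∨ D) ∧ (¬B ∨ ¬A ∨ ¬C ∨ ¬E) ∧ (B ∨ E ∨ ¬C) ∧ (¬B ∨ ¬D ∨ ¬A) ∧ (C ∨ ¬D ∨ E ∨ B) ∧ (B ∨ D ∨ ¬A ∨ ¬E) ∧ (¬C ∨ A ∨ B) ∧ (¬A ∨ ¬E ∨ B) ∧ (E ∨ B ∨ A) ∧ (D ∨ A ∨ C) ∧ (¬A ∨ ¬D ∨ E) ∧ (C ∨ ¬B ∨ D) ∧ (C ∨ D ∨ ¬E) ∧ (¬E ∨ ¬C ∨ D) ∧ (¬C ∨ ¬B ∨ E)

Suppose C = True.
Case E = True:
The clause (¬B) is unit, so B = False.
The clause (A) is unit, so A = True.
But (¬A) is also a unit clause — contradiction.
That branch fails; take E = False instead.
The clause (A) is unit, so A = True.
The clause (B) is unit, so B = True.
But (¬B) is also a unit clause — contradiction.
Both values of E lead to a conflict.
So every satisfying assignment has C = False.

False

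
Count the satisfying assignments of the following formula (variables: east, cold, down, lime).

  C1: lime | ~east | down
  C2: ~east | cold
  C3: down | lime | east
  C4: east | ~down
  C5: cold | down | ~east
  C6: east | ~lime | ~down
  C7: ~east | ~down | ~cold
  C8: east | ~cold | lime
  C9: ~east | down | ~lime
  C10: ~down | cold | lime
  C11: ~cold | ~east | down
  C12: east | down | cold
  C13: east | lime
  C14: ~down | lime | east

There are 2^4 = 16 truth assignments over (east, cold, down, lime).
Check each against the 14 clauses (columns in the order east, cold, down, lime):
  F F F F  ✗ fails (down | lime | east)
  F F F T  ✗ fails (east | down | cold)
  F F T F  ✗ fails (east | ~down)
  F F T T  ✗ fails (east | ~down)
  F T F F  ✗ fails (down | lime | east)
  F T F T  ✓ satisfies all
  F T T F  ✗ fails (east | ~down)
  F T T T  ✗ fails (east | ~down)
  T F F F  ✗ fails (lime | ~east | down)
  T F F T  ✗ fails (~east | cold)
  T F T F  ✗ fails (~east | cold)
  T F T T  ✗ fails (~east | cold)
  T T F F  ✗ fails (lime | ~east | down)
  T T F T  ✗ fails (~east | down | ~lime)
  T T T F  ✗ fails (~east | ~down | ~cold)
  T T T T  ✗ fails (~east | ~down | ~cold)
1 of the 16 rows is a model.

1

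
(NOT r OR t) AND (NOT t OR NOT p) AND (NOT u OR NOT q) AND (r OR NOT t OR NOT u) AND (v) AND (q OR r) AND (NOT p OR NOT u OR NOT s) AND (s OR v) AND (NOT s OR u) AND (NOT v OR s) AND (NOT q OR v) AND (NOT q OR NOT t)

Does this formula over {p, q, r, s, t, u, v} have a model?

Yes

(v) alone gives v = true.
(s) alone gives s = true.
(u) alone gives u = true.
(NOT q) alone gives q = false.
(r) alone gives r = true.
(t) alone gives t = true.
(NOT p) alone gives p = false.
This assignment satisfies each clause.
A satisfying assignment: p=false, q=false, r=true, s=true, t=true, u=true, v=true.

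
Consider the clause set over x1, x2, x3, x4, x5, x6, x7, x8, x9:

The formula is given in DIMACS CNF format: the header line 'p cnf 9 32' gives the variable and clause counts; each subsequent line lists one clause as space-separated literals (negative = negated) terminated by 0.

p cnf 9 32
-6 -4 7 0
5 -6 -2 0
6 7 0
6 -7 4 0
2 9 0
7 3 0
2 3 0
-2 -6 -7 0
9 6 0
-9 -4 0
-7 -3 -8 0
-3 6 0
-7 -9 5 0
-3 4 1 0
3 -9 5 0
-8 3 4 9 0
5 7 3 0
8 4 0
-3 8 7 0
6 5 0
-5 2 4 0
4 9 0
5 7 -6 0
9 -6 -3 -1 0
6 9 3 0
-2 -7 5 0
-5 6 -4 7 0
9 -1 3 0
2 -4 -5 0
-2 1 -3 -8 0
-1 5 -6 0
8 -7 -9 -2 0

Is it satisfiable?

Try x6 = True.
Try x4 = False.
The clause (x8) is unit, so x8 = True.
The clause (x9) is unit, so x9 = True.
Try x5 = True.
The clause (x2) is unit, so x2 = True.
The clause (¬x7) is unit, so x7 = False.
The clause (x3) is unit, so x3 = True.
The clause (x1) is unit, so x1 = True.
Every clause now holds.
A satisfying assignment: x1=True, x2=True, x3=True, x4=False, x5=True, x6=True, x7=False, x8=True, x9=True.

Yes, satisfiable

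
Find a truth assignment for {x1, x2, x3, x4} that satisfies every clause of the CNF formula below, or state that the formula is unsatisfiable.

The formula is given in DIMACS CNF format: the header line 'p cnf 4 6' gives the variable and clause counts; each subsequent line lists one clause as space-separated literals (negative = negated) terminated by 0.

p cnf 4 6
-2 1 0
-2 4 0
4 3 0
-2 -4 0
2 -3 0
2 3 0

UNSATISFIABLE

Case x2 = False:
From the singleton clause (¬x3), x3 = False.
Now (x3) is unsatisfied and unit — conflict.
So x2 must be the other value — set x2 = True.
From the singleton clause (x1), x1 = True.
From the singleton clause (x4), x4 = True.
Now (¬x4) is unsatisfied and unit — conflict.
Neither x2 = True nor x2 = False works.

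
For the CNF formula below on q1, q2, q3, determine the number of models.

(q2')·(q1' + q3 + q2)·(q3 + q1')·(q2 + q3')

There are 2^3 = 8 truth assignments over (q1, q2, q3).
Check each against the 4 clauses (columns in the order q1, q2, q3):
  F F F  ✓ satisfies all
  F F T  ✗ fails (q2 + q3')
  F T F  ✗ fails (q2')
  F T T  ✗ fails (q2')
  T F F  ✗ fails (q1' + q3 + q2)
  T F T  ✗ fails (q2 + q3')
  T T F  ✗ fails (q2')
  T T T  ✗ fails (q2')
1 of the 8 rows is a model.

1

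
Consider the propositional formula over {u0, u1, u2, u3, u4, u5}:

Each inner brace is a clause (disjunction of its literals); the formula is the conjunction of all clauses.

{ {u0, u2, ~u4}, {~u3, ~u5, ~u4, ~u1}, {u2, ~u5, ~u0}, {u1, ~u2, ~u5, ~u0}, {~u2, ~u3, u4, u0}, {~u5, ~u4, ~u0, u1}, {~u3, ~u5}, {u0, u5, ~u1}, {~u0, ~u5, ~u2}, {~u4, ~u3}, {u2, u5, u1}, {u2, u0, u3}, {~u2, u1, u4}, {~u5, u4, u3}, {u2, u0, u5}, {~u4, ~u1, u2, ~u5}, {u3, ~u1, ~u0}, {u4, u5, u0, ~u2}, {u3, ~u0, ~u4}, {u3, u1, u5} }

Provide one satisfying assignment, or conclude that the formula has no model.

u0=1, u1=1, u2=0, u3=1, u4=0, u5=0

Try u3 = 1.
Unit clause (~u5) forces u5 = 0.
Unit clause (~u4) forces u4 = 0.
Try u2 = 0.
Unit clause (u1) forces u1 = 1.
Unit clause (u0) forces u0 = 1.
All clauses are satisfied.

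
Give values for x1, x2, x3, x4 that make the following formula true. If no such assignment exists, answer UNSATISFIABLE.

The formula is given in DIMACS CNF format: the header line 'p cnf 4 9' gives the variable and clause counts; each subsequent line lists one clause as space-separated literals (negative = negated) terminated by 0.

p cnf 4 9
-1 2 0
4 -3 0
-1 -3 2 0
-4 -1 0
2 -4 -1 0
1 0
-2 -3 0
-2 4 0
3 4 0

UNSATISFIABLE

Unit clause (x1) forces x1 = True.
Unit clause (x2) forces x2 = True.
Unit clause (¬x4) forces x4 = False.
That conflicts with the unit clause (x4).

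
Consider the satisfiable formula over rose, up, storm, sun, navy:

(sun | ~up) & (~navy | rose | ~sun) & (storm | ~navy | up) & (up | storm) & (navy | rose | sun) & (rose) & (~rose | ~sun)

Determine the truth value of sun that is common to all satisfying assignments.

False

Suppose sun = 1.
From the singleton clause (rose), rose = 1.
But (~rose) is also a unit clause — contradiction.
So every satisfying assignment has sun = False.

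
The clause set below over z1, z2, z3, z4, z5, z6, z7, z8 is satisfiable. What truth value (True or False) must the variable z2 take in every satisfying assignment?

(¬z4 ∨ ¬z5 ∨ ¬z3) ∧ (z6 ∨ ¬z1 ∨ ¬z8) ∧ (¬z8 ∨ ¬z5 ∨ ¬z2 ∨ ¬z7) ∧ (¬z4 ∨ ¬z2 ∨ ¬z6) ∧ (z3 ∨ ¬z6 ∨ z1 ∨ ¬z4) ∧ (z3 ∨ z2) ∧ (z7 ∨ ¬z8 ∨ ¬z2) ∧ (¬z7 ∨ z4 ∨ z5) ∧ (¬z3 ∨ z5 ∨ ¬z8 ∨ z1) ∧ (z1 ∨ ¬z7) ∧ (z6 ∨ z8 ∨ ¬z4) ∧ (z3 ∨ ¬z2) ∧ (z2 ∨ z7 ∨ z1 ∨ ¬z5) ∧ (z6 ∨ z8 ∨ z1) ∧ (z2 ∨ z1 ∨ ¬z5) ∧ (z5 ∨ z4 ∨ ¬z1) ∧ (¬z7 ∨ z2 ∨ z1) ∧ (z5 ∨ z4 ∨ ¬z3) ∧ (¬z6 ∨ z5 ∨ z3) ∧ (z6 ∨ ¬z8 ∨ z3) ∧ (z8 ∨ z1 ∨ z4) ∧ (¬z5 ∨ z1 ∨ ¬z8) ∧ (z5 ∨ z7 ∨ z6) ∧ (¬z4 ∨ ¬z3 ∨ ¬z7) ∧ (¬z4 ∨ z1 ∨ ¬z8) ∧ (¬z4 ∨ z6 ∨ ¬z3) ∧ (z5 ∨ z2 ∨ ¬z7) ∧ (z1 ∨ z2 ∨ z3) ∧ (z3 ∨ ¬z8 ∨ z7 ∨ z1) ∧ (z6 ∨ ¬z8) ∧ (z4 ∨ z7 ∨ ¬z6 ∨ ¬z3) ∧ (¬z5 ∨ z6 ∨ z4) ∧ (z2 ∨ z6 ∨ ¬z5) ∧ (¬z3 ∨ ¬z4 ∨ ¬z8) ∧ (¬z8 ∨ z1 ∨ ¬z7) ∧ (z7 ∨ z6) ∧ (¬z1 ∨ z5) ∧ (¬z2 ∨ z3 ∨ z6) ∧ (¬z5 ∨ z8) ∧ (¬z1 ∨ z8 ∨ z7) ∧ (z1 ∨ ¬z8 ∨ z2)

Suppose z2 = True.
(z3) alone gives z3 = True.
Branch on z4: set z4 = False.
(z5) alone gives z5 = True.
(z6) alone gives z6 = True.
(z7) alone gives z7 = True.
(¬z8) alone gives z8 = False.
But (z8) is also a unit clause — contradiction.
Backtrack on z4: now try z4 = True.
(¬z5) alone gives z5 = False.
(¬z6) alone gives z6 = False.
But (z6) is also a unit clause — contradiction.
Neither z4 = True nor z4 = False works.
So every satisfying assignment has z2 = False.

False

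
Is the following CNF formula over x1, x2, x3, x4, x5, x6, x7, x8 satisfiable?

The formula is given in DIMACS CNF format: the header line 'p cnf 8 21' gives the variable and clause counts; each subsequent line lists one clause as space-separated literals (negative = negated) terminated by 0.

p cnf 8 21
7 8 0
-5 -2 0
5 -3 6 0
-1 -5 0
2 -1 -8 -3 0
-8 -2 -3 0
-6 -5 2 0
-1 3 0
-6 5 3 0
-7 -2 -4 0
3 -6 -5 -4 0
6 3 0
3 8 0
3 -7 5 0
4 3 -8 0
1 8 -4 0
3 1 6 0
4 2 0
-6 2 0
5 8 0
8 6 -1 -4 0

Try x7 = True.
Try x5 = True.
Unit clause (¬x2) forces x2 = False.
Unit clause (¬x1) forces x1 = False.
Unit clause (¬x6) forces x6 = False.
Unit clause (x3) forces x3 = True.
Unit clause (x4) forces x4 = True.
Unit clause (x8) forces x8 = True.
All clauses are satisfied.
A satisfying assignment: x1=False,  x2=False,  x3=True,  x4=True,  x5=True,  x6=False,  x7=True,  x8=True.

Satisfiable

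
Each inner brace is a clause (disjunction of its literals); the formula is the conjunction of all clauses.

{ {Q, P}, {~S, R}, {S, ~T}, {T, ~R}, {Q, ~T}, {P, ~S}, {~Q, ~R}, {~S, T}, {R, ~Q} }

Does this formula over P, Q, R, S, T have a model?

Case Q = 0:
(P) alone gives P = 1.
(~T) alone gives T = 0.
(~R) alone gives R = 0.
(~S) alone gives S = 0.
All clauses are satisfied.
A satisfying assignment: P: 1, Q: 0, R: 0, S: 0, T: 0.

Yes, satisfiable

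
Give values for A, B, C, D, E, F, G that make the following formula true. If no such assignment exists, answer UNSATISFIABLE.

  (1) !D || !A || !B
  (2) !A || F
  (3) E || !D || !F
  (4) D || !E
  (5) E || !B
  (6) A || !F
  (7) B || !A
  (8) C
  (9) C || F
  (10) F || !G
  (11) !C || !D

A=false; B=false; C=true; D=false; E=false; F=false; G=false

(C) alone gives C = true.
(!D) alone gives D = false.
(!E) alone gives E = false.
(!B) alone gives B = false.
(!A) alone gives A = false.
(!F) alone gives F = false.
(!G) alone gives G = false.
This assignment satisfies each clause.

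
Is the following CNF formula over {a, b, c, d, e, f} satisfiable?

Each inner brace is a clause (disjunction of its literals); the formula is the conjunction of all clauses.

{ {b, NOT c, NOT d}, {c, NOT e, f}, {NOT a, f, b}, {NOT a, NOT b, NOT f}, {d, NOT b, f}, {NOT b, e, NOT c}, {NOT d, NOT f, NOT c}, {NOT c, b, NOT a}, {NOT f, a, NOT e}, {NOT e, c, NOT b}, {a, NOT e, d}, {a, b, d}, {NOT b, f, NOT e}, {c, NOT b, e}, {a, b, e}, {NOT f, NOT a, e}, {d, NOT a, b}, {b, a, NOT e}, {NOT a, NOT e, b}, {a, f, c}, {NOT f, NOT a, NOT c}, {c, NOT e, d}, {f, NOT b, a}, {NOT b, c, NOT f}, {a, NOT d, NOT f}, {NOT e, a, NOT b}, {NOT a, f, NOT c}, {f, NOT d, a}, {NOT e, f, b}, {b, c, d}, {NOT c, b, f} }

No, unsatisfiable

Try b = true.
Try a = false.
The clause (f) is unit, so f = true.
The clause (NOT e) is unit, so e = false.
The clause (NOT c) is unit, so c = false.
That conflicts with the unit clause (c).
So a must be the other value — set a = true.
The clause (NOT f) is unit, so f = false.
The clause (d) is unit, so d = true.
The clause (NOT e) is unit, so e = false.
The clause (NOT c) is unit, so c = false.
That conflicts with the unit clause (c).
Neither a = true nor a = false works.
So b must be the other value — set b = false.
Try c = false.
The clause (d) is unit, so d = true.
Try e = false.
The clause (a) is unit, so a = true.
The clause (f) is unit, so f = true.
That conflicts with the unit clause (NOT f).
So e must be the other value — set e = true.
The clause (f) is unit, so f = true.
The clause (a) is unit, so a = true.
That conflicts with the unit clause (NOT a).
Neither e = true nor e = false works.
So c must be the other value — set c = true.
The clause (NOT d) is unit, so d = false.
The clause (NOT a) is unit, so a = false.
That conflicts with the unit clause (a).
Neither c = true nor c = false works.
Neither b = true nor b = false works.
No assignment satisfies every clause.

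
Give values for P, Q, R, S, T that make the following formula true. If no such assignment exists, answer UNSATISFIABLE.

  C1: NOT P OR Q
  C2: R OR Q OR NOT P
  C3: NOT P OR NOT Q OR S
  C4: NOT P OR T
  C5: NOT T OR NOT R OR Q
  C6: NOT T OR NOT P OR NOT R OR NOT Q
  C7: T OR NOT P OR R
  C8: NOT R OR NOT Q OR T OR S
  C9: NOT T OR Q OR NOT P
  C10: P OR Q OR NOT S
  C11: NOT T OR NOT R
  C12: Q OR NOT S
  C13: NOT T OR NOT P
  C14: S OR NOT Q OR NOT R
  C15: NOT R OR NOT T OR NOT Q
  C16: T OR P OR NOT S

P: false, Q: false, R: false, S: false, T: false

Try P = false.
Try Q = false.
Unit clause (NOT S) forces S = false.
Try T = false.
All clauses hold; R can take either value.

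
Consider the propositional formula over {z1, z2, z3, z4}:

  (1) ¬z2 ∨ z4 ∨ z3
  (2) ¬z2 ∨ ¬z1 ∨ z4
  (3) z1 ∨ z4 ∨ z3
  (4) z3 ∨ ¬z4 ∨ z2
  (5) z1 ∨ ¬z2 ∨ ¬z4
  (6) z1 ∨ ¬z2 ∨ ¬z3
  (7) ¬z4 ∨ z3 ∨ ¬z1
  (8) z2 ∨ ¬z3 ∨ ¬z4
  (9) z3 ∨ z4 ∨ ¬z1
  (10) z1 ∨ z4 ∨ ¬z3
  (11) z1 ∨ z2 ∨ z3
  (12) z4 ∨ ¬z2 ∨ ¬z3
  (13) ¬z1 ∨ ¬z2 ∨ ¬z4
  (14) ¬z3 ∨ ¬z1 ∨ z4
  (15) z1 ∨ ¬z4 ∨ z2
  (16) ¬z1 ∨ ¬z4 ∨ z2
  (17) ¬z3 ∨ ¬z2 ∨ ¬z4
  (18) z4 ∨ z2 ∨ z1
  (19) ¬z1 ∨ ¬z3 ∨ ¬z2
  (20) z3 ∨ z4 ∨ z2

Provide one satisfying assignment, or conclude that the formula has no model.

UNSATISFIABLE

Case z2 = False:
Case z3 = True:
Unit clause (¬z4) forces z4 = False.
Unit clause (z1) forces z1 = True.
But (¬z1) is also a unit clause — contradiction.
Undo z3 and try z3 = False.
Unit clause (¬z4) forces z4 = False.
But (z4) is also a unit clause — contradiction.
Either choice for z3 ends in contradiction.
Undo z2 and try z2 = True.
Case z4 = True:
Unit clause (z1) forces z1 = True.
But (¬z1) is also a unit clause — contradiction.
Undo z4 and try z4 = False.
Unit clause (z3) forces z3 = True.
But (¬z3) is also a unit clause — contradiction.
Either choice for z4 ends in contradiction.
Either choice for z2 ends in contradiction.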